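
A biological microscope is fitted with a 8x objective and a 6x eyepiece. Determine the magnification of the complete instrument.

48

The overall magnification of a compound microscope is the product of the objective and eyepiece magnifications:
M = M_obj x M_eye = 8 x 6 = 48.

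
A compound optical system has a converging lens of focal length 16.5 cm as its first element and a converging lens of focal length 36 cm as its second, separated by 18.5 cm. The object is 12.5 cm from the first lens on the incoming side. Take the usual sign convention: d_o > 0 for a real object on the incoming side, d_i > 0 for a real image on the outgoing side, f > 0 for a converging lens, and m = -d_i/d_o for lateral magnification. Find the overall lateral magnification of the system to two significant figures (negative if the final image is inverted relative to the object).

Applying the thin-lens equation to the first lens, 1/16.5 = 1/12.5 + 1/d_i1, which gives d_i1 = -51.562 cm.
Its lateral magnification is m_1 = -d_i1/d_o1 = -(-51.562)/12.5 = 4.1250.
With d_i1 < 0 the first image is virtual and lies on the object side; the object distance for lens 2 is d_o2 = 18.5 - (-51.562) = 70.062 cm.
Applying the thin-lens equation again with f_2 = 36 cm and d_o2 = 70.062 cm gives d_i2 = 74.048 cm.
m_2 = -(74.048)/(70.062) = -1.0569.
The system's lateral magnification is m_1 m_2 = (4.1250)(-1.0569) = -4.3596.

-4.4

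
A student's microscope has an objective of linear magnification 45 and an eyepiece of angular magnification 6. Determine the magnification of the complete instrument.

270

The overall magnification of a compound microscope is the product of the objective and eyepiece magnifications:
M = M_obj x M_eye = 45 x 6 = 270.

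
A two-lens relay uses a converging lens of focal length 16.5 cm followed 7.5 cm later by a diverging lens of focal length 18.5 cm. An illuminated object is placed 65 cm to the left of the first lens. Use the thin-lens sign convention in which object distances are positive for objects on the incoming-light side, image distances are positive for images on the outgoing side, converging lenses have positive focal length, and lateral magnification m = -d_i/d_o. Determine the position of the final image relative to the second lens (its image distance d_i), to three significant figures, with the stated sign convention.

Lens 1: 1/d_i1 = 1/f_1 - 1/d_o1 = 1/16.5 - 1/65 = 0.04522 cm^-1, so d_i1 = 22.113 cm.
Since 22.113 cm > 7.5 cm, the first image lies past the second lens and serves as a virtual object: d_o2 = L - d_i1 = -14.613 cm.
Lens 2: 1/d_i2 = 1/f_2 - 1/d_o2 = 1/(-18.5) - 1/(-14.613) = 0.01438 cm^-1, so d_i2 = 69.559 cm.

69.6 cm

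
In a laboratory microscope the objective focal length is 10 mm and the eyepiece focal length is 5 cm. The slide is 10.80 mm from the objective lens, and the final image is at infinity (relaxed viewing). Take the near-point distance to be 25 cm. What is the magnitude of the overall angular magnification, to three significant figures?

Convert to cm: f_obj = 10 mm = 1 cm; d_o = 10.80 mm = 1.08 cm.
Objective: 1/d_i = 1/f_obj - 1/d_o = 1/1 - 1/1.08 = 0.07407 cm^-1, so d_i = 13.500 cm.
m_obj = -d_i/d_o = -13.500/1.08 = -12.500.
Eyepiece angular magnification (image at infinity): M_eye = D/f_e = 25/5 = 5.000.
Overall M = m_obj x M_eye = (-12.500)(5.000) = -62.50.
|M| = 62.50.

62.5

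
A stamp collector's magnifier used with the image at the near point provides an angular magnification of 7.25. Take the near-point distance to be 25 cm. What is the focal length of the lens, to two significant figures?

4.0 cm

For the image at the near point, M = 1 + D/f.
f = D/(M - 1) = 25/(7.25 - 1) = 4.000 cm.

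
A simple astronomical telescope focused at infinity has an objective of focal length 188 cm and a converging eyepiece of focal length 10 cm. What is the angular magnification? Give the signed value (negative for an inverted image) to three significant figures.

M = -f_obj/f_eye = -188/(10) = -18.800.

-18.8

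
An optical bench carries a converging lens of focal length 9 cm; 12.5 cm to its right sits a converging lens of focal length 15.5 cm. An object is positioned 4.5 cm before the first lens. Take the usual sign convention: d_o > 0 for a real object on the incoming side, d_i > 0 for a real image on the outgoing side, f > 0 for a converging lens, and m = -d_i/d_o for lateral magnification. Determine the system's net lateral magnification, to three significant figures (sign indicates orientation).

-5.17

Applying the thin-lens equation to the first lens, 1/9 = 1/4.5 + 1/d_i1, which gives d_i1 = -9.000 cm.
Its lateral magnification is m_1 = -d_i1/d_o1 = -(-9.000)/4.5 = 2.0000.
The intermediate image is virtual, 9.000 cm to the left of lens 1, so d_o2 = L - d_i1 = 12.5 - (-9.000) = 21.500 cm.
Applying the thin-lens equation again with f_2 = 15.5 cm and d_o2 = 21.500 cm gives d_i2 = 55.542 cm.
m_2 = -(55.542)/(21.500) = -2.5833.
Total m = m_1 x m_2 = (2.0000)(-2.5833) = -5.1667.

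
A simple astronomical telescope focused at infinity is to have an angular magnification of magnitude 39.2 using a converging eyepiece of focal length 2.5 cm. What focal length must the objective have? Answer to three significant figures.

98.0 cm

|M| = f_obj/|f_eye|, so f_obj = |M| x |f_eye| = 39.2 x 2.5 = 98.000 cm.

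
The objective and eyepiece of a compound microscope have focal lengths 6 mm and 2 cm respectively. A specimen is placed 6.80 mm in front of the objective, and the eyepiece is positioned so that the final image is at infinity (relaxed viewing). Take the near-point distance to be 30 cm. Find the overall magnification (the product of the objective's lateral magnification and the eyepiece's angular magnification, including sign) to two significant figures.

Convert to cm: f_obj = 6 mm = 0.6 cm; d_o = 6.80 mm = 0.68 cm.
Objective: 1/d_i = 1/f_obj - 1/d_o = 1/0.6 - 1/0.68 = 0.19608 cm^-1, so d_i = 5.100 cm.
m_obj = -d_i/d_o = -5.100/0.68 = -7.500.
Eyepiece angular magnification (image at infinity): M_eye = D/f_e = 30/2 = 15.000.
Overall M = m_obj x M_eye = (-7.500)(15.000) = -112.50.

-110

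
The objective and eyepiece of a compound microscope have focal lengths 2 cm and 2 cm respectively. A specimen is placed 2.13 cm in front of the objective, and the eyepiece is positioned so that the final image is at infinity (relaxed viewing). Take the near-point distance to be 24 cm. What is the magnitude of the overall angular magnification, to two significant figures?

Objective: 1/d_i = 1/f_obj - 1/d_o = 1/2 - 1/2.13 = 0.03052 cm^-1, so d_i = 32.769 cm.
m_obj = -d_i/d_o = -32.769/2.13 = -15.385.
Eyepiece angular magnification (image at infinity): M_eye = D/f_e = 24/2 = 12.000.
Overall M = m_obj x M_eye = (-15.385)(12.000) = -184.62.
|M| = 184.62.

180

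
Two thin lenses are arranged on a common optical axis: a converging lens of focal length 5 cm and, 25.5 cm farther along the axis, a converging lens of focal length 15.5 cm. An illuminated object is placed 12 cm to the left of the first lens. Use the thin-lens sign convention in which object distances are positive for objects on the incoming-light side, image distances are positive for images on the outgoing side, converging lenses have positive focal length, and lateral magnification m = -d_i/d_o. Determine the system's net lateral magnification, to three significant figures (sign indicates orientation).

7.75

Applying the thin-lens equation to the first lens, 1/5 = 1/12 + 1/d_i1, which gives d_i1 = 8.571 cm.
Its lateral magnification is m_1 = -d_i1/d_o1 = -(8.571)/12 = -0.7143.
The intermediate image is 8.571 cm to the right of lens 1, so d_o2 = L - d_i1 = 25.5 - 8.571 = 16.929 cm.
Applying the thin-lens equation again with f_2 = 15.5 cm and d_o2 = 16.929 cm gives d_i2 = 183.675 cm.
m_2 = -(183.675)/(16.929) = -10.8500.
Total m = m_1 x m_2 = (-0.7143)(-10.8500) = 7.7500.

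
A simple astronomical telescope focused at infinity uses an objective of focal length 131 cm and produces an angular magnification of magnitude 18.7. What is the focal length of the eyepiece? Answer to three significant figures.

7.01 cm

|M| = f_obj/f_eye, so f_eye = f_obj/|M| = 131/18.7 = 7.005 cm.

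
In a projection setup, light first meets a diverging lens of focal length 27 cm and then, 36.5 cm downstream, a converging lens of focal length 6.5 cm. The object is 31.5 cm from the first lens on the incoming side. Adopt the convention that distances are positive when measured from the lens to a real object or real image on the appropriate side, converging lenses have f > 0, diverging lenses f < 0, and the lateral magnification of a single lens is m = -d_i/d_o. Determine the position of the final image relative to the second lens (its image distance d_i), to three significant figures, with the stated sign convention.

7.45 cm

Applying the thin-lens equation to the first lens, 1/(-27) = 1/31.5 + 1/d_i1, which gives d_i1 = -14.538 cm.
With d_i1 < 0 the first image is virtual and lies on the object side; the object distance for lens 2 is d_o2 = 36.5 - (-14.538) = 51.038 cm.
Applying the thin-lens equation again with f_2 = 6.5 cm and d_o2 = 51.038 cm gives d_i2 = 7.449 cm.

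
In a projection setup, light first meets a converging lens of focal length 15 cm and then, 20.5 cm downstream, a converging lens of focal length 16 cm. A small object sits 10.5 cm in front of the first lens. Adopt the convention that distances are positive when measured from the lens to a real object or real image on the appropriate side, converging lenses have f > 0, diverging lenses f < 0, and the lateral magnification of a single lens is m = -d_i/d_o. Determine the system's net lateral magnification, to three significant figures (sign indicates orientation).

-1.35

First lens: d_i1 = 1/(1/15 - 1/10.5) = -35.000 cm.
m_1 = -(-35.000)/10.5 = 3.3333.
With d_i1 < 0 the first image is virtual and lies on the object side; the object distance for lens 2 is d_o2 = 20.5 - (-35.000) = 55.500 cm.
Second lens: d_i2 = 1/(1/16 - 1/(55.500)) = 22.481 cm.
m_2 = -(22.481)/(55.500) = -0.4051.
Overall magnification: m = m_1 m_2 = -1.3502.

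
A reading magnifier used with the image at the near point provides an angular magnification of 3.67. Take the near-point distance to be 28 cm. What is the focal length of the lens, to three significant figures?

For the image at the near point, M = 1 + D/f.
f = D/(M - 1) = 28/(3.67 - 1) = 10.487 cm.

10.5 cm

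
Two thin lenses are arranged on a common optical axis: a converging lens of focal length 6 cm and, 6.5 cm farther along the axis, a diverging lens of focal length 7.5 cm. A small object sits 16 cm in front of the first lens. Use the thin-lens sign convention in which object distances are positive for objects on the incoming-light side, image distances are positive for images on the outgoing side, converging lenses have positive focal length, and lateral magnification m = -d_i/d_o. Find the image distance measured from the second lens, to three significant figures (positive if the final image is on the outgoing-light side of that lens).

Applying the thin-lens equation to the first lens, 1/6 = 1/16 + 1/d_i1, which gives d_i1 = 9.600 cm.
This image would form 9.600 cm past lens 1, i.e. 3.100 cm beyond lens 2, so it is a virtual object for lens 2: d_o2 = 6.5 - 9.600 = -3.100 cm.
Applying the thin-lens equation again with f_2 = -7.5 cm and d_o2 = -3.100 cm gives d_i2 = 5.284 cm.

5.28 cm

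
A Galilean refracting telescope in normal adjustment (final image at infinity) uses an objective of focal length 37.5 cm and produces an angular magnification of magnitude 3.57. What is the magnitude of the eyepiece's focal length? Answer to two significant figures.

11 cm

|M| = f_obj/|f_eye|, so |f_eye| = f_obj/|M| = 37.5/3.57 = 10.504 cm.
(The eyepiece is diverging, so its signed focal length is -10.504 cm.)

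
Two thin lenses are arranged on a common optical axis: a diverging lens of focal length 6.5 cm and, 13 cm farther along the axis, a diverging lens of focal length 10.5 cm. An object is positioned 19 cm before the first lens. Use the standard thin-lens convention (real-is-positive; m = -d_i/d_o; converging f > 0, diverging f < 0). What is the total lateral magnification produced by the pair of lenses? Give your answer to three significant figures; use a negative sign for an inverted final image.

0.0944

Applying the thin-lens equation to the first lens, 1/(-6.5) = 1/19 + 1/d_i1, which gives d_i1 = -4.843 cm.
Its lateral magnification is m_1 = -d_i1/d_o1 = -(-4.843)/19 = 0.2549.
With d_i1 < 0 the first image is virtual and lies on the object side; the object distance for lens 2 is d_o2 = 13 - (-4.843) = 17.843 cm.
Applying the thin-lens equation again with f_2 = -10.5 cm and d_o2 = 17.843 cm gives d_i2 = -6.610 cm.
m_2 = -(-6.610)/(17.843) = 0.3705.
Overall magnification: m = m_1 m_2 = 0.0944.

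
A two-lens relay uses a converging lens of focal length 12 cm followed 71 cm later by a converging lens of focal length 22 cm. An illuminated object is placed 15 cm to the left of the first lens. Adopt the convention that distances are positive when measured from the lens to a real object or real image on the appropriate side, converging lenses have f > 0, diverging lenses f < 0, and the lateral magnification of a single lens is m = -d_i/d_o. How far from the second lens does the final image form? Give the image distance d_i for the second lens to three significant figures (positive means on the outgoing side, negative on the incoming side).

-22.0 cm

Applying the thin-lens equation to the first lens, 1/12 = 1/15 + 1/d_i1, which gives d_i1 = 60.000 cm.
That image sits 11.000 cm in front of the second lens, so d_o2 = 11.000 cm.
Applying the thin-lens equation again with f_2 = 22 cm and d_o2 = 11.000 cm gives d_i2 = -22.000 cm.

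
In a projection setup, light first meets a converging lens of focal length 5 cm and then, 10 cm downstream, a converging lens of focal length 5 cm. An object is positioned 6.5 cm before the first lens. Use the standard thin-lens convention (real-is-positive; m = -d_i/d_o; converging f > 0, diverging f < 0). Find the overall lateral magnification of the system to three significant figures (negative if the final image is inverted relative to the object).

Applying the thin-lens equation to the first lens, 1/5 = 1/6.5 + 1/d_i1, which gives d_i1 = 21.667 cm.
Its lateral magnification is m_1 = -d_i1/d_o1 = -(21.667)/6.5 = -3.3333.
This image would form 21.667 cm past lens 1, i.e. 11.667 cm beyond lens 2, so it is a virtual object for lens 2: d_o2 = 10 - 21.667 = -11.667 cm.
Applying the thin-lens equation again with f_2 = 5 cm and d_o2 = -11.667 cm gives d_i2 = 3.500 cm.
m_2 = -(3.500)/(-11.667) = 0.3000.
Overall magnification: m = m_1 m_2 = -1.0000.

-1.00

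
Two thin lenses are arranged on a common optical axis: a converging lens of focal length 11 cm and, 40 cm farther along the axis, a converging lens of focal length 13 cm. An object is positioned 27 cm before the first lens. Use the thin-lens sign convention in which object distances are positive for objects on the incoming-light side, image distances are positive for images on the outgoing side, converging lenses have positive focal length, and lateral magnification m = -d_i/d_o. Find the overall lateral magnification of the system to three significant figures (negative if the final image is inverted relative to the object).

1.06

Lens 1: 1/d_i1 = 1/f_1 - 1/d_o1 = 1/11 - 1/27 = 0.05387 cm^-1, so d_i1 = 18.562 cm.
m_1 = -(18.562)/27 = -0.6875.
That image sits 21.438 cm in front of the second lens, so d_o2 = 21.438 cm.
Lens 2: 1/d_i2 = 1/f_2 - 1/d_o2 = 1/13 - 1/(21.438) = 0.03028 cm^-1, so d_i2 = 33.030 cm.
m_2 = -(33.030)/(21.438) = -1.5407.
Total m = m_1 x m_2 = (-0.6875)(-1.5407) = 1.0593.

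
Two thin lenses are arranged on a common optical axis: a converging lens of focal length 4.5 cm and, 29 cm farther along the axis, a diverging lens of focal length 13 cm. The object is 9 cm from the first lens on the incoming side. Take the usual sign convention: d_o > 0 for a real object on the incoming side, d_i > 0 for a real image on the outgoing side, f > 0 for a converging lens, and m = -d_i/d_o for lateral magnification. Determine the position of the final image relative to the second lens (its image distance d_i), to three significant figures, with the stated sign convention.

-7.88 cm

Lens 1: 1/d_i1 = 1/f_1 - 1/d_o1 = 1/4.5 - 1/9 = 0.11111 cm^-1, so d_i1 = 9.000 cm.
The intermediate image is 9.000 cm to the right of lens 1, so d_o2 = L - d_i1 = 29 - 9.000 = 20.000 cm.
Lens 2: 1/d_i2 = 1/f_2 - 1/d_o2 = 1/(-13) - 1/(20.000) = -0.12692 cm^-1, so d_i2 = -7.879 cm.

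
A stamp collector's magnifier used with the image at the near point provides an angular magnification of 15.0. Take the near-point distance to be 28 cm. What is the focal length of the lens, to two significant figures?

For the image at the near point, M = 1 + D/f.
f = D/(M - 1) = 28/(15.0 - 1) = 2.000 cm.

2.0 cm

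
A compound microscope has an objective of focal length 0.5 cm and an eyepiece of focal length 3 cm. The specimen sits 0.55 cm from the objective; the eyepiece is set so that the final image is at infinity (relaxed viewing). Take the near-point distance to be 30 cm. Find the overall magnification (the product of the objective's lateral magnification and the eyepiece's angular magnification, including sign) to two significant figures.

-100

Objective: 1/d_i = 1/f_obj - 1/d_o = 1/0.5 - 1/0.55 = 0.18182 cm^-1, so d_i = 5.500 cm.
m_obj = -d_i/d_o = -5.500/0.55 = -10.000.
Eyepiece angular magnification (image at infinity): M_eye = D/f_e = 30/3 = 10.000.
Overall M = m_obj x M_eye = (-10.000)(10.000) = -100.00.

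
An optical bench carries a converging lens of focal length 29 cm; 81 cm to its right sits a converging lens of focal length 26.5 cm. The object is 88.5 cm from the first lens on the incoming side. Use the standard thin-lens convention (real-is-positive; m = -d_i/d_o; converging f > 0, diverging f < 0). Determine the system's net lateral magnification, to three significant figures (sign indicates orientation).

1.14

Lens 1: 1/d_i1 = 1/f_1 - 1/d_o1 = 1/29 - 1/88.5 = 0.02318 cm^-1, so d_i1 = 43.134 cm.
m_1 = -(43.134)/88.5 = -0.4874.
That image sits 37.866 cm in front of the second lens, so d_o2 = 37.866 cm.
Lens 2: 1/d_i2 = 1/f_2 - 1/d_o2 = 1/26.5 - 1/(37.866) = 0.01133 cm^-1, so d_i2 = 88.288 cm.
m_2 = -(88.288)/(37.866) = -2.3316.
Overall magnification: m = m_1 m_2 = 1.1364.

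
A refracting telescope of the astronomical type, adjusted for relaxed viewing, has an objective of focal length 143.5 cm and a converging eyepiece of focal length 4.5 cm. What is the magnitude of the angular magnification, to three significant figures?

|M| = f_obj/|f_eye| = 143.5/4.5 = 31.889.

31.9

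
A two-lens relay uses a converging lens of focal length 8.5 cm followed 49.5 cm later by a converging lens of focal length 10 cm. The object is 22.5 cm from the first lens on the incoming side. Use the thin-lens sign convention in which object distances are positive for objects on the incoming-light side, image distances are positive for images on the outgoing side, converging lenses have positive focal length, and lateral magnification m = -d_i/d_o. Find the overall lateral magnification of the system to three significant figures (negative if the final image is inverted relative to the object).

First lens: d_i1 = 1/(1/8.5 - 1/22.5) = 13.661 cm.
m_1 = -(13.661)/22.5 = -0.6071.
Object distance for lens 2: d_o2 = 49.5 - 13.661 = 35.839 cm.
Second lens: d_i2 = 1/(1/10 - 1/(35.839)) = 13.870 cm.
m_2 = -(13.870)/(35.839) = -0.3870.
Overall magnification: m = m_1 m_2 = 0.2350.

0.235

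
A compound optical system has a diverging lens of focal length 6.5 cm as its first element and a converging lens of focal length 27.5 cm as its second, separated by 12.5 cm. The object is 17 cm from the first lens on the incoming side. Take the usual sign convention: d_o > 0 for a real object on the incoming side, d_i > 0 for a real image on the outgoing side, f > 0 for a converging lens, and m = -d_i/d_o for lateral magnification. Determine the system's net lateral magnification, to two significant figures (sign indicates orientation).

0.74

First lens: d_i1 = 1/(1/(-6.5) - 1/17) = -4.702 cm.
m_1 = -(-4.702)/17 = 0.2766.
The intermediate image is virtual, 4.702 cm to the left of lens 1, so d_o2 = L - d_i1 = 12.5 - (-4.702) = 17.202 cm.
Second lens: d_i2 = 1/(1/27.5 - 1/(17.202)) = -45.937 cm.
m_2 = -(-45.937)/(17.202) = 2.6705.
Overall magnification: m = m_1 m_2 = 0.7386.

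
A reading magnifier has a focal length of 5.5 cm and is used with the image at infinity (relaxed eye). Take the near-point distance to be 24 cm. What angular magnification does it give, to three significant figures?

M = D/f = 24/5.5 = 4.364.

4.36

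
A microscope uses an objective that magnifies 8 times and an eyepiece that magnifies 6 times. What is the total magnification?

48

The overall magnification of a compound microscope is the product of the objective and eyepiece magnifications:
M = M_obj x M_eye = 8 x 6 = 48.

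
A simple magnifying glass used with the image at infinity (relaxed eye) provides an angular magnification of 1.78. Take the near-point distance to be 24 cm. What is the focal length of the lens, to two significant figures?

13 cm

For the image at infinity, M = D/f.
f = D/M = 24/1.78 = 13.483 cm.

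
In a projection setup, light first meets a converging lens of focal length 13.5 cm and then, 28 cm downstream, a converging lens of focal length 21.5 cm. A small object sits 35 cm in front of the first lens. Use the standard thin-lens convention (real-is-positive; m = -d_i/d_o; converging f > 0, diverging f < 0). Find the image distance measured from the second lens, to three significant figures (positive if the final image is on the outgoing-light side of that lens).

Lens 1: 1/d_i1 = 1/f_1 - 1/d_o1 = 1/13.5 - 1/35 = 0.04550 cm^-1, so d_i1 = 21.977 cm.
The intermediate image is 21.977 cm to the right of lens 1, so d_o2 = L - d_i1 = 28 - 21.977 = 6.023 cm.
Lens 2: 1/d_i2 = 1/f_2 - 1/d_o2 = 1/21.5 - 1/(6.023) = -0.11951 cm^-1, so d_i2 = -8.367 cm.

-8.37 cm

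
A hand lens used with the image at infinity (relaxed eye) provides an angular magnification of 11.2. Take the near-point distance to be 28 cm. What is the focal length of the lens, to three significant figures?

For the image at infinity, M = D/f.
f = D/M = 28/11.2 = 2.500 cm.

2.50 cm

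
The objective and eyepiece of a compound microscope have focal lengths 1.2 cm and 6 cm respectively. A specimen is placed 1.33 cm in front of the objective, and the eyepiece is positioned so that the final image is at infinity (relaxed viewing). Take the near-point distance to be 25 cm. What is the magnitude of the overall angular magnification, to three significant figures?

Objective: 1/d_i = 1/f_obj - 1/d_o = 1/1.2 - 1/1.33 = 0.08145 cm^-1, so d_i = 12.277 cm.
m_obj = -d_i/d_o = -12.277/1.33 = -9.231.
Eyepiece angular magnification (image at infinity): M_eye = D/f_e = 25/6 = 4.167.
Overall M = m_obj x M_eye = (-9.231)(4.167) = -38.46.
|M| = 38.46.

38.5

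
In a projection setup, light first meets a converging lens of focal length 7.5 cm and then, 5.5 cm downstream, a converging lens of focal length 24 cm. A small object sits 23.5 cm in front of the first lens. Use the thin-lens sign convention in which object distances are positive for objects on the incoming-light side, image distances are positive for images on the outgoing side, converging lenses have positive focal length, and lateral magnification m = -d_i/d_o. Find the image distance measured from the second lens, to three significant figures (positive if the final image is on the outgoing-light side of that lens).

4.48 cm

Lens 1: 1/d_i1 = 1/f_1 - 1/d_o1 = 1/7.5 - 1/23.5 = 0.09078 cm^-1, so d_i1 = 11.016 cm.
Since 11.016 cm > 5.5 cm, the first image lies past the second lens and serves as a virtual object: d_o2 = L - d_i1 = -5.516 cm.
Lens 2: 1/d_i2 = 1/f_2 - 1/d_o2 = 1/24 - 1/(-5.516) = 0.22297 cm^-1, so d_i2 = 4.485 cm.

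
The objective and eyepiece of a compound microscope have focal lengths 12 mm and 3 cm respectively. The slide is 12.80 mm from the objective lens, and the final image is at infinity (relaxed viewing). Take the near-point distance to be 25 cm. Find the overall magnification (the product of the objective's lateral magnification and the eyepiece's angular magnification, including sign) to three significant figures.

-125

Convert to cm: f_obj = 12 mm = 1.2 cm; d_o = 12.80 mm = 1.28 cm.
Objective: 1/d_i = 1/f_obj - 1/d_o = 1/1.2 - 1/1.28 = 0.05208 cm^-1, so d_i = 19.200 cm.
m_obj = -d_i/d_o = -19.200/1.28 = -15.000.
Eyepiece angular magnification (image at infinity): M_eye = D/f_e = 25/3 = 8.333.
Overall M = m_obj x M_eye = (-15.000)(8.333) = -125.00.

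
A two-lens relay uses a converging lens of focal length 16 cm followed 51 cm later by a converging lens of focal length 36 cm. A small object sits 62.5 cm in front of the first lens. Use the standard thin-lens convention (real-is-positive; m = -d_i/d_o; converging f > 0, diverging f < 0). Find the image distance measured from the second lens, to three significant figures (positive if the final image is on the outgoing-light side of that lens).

Applying the thin-lens equation to the first lens, 1/16 = 1/62.5 + 1/d_i1, which gives d_i1 = 21.505 cm.
The intermediate image is 21.505 cm to the right of lens 1, so d_o2 = L - d_i1 = 51 - 21.505 = 29.495 cm.
Applying the thin-lens equation again with f_2 = 36 cm and d_o2 = 29.495 cm gives d_i2 = -163.220 cm.

-163 cm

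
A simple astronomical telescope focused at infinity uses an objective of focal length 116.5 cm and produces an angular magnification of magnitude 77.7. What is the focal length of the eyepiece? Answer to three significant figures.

1.50 cm

|M| = f_obj/f_eye, so f_eye = f_obj/|M| = 116.5/77.7 = 1.499 cm.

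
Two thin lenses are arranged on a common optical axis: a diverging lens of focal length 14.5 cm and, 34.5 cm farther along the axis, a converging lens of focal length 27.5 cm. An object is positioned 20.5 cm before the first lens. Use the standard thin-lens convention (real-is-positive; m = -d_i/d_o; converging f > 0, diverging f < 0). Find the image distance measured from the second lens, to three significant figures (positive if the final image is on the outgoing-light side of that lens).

76.3 cm

Applying the thin-lens equation to the first lens, 1/(-14.5) = 1/20.5 + 1/d_i1, which gives d_i1 = -8.493 cm.
The intermediate image is virtual, 8.493 cm to the left of lens 1, so d_o2 = L - d_i1 = 34.5 - (-8.493) = 42.993 cm.
Applying the thin-lens equation again with f_2 = 27.5 cm and d_o2 = 42.993 cm gives d_i2 = 76.313 cm.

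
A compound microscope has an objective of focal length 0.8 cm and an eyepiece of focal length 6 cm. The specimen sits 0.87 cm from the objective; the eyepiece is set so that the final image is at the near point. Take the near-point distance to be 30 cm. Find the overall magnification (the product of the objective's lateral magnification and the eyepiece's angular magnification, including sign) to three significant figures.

Objective: 1/d_i = 1/f_obj - 1/d_o = 1/0.8 - 1/0.87 = 0.10057 cm^-1, so d_i = 9.943 cm.
m_obj = -d_i/d_o = -9.943/0.87 = -11.429.
Eyepiece angular magnification (image at near point): M_eye = 1 + D/f_e = 1 + 30/6 = 6.000.
Overall M = m_obj x M_eye = (-11.429)(6.000) = -68.57.

-68.6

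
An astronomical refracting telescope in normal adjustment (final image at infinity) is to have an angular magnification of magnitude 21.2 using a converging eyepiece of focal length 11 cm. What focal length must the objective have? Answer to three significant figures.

233 cm

|M| = f_obj/|f_eye|, so f_obj = |M| x |f_eye| = 21.2 x 11 = 233.200 cm.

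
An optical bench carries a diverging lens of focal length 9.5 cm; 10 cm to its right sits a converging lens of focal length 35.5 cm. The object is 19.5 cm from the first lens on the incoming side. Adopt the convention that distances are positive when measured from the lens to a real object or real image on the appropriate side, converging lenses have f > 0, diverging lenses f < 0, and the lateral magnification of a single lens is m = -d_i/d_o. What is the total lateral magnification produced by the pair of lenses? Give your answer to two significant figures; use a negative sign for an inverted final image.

0.61

Applying the thin-lens equation to the first lens, 1/(-9.5) = 1/19.5 + 1/d_i1, which gives d_i1 = -6.388 cm.
Its lateral magnification is m_1 = -d_i1/d_o1 = -(-6.388)/19.5 = 0.3276.
With d_i1 < 0 the first image is virtual and lies on the object side; the object distance for lens 2 is d_o2 = 10 - (-6.388) = 16.388 cm.
Applying the thin-lens equation again with f_2 = 35.5 cm and d_o2 = 16.388 cm gives d_i2 = -30.440 cm.
m_2 = -(-30.440)/(16.388) = 1.8575.
Total m = m_1 x m_2 = (0.3276)(1.8575) = 0.6085.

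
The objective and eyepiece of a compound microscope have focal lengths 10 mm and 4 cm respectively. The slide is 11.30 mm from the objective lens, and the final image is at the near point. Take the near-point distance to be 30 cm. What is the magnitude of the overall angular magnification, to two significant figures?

Convert to cm: f_obj = 10 mm = 1 cm; d_o = 11.30 mm = 1.13 cm.
Objective: 1/d_i = 1/f_obj - 1/d_o = 1/1 - 1/1.13 = 0.11504 cm^-1, so d_i = 8.692 cm.
m_obj = -d_i/d_o = -8.692/1.13 = -7.692.
Eyepiece angular magnification (image at near point): M_eye = 1 + D/f_e = 1 + 30/4 = 8.500.
Overall M = m_obj x M_eye = (-7.692)(8.500) = -65.38.
|M| = 65.38.

65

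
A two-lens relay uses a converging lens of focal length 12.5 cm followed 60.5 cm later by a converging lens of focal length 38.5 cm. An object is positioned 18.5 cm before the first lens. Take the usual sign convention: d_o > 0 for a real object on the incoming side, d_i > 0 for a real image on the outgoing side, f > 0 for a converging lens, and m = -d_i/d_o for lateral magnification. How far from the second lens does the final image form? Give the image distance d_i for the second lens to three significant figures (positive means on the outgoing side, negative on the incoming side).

-51.1 cm

First lens: d_i1 = 1/(1/12.5 - 1/18.5) = 38.542 cm.
That image sits 21.958 cm in front of the second lens, so d_o2 = 21.958 cm.
Second lens: d_i2 = 1/(1/38.5 - 1/(21.958)) = -51.107 cm.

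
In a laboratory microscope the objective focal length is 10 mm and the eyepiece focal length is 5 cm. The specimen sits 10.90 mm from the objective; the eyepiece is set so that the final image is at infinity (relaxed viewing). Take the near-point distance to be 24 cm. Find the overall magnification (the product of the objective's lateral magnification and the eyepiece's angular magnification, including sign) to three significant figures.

Convert to cm: f_obj = 10 mm = 1 cm; d_o = 10.90 mm = 1.09 cm.
Objective: 1/d_i = 1/f_obj - 1/d_o = 1/1 - 1/1.09 = 0.08257 cm^-1, so d_i = 12.111 cm.
m_obj = -d_i/d_o = -12.111/1.09 = -11.111.
Eyepiece angular magnification (image at infinity): M_eye = D/f_e = 24/5 = 4.800.
Overall M = m_obj x M_eye = (-11.111)(4.800) = -53.33.

-53.3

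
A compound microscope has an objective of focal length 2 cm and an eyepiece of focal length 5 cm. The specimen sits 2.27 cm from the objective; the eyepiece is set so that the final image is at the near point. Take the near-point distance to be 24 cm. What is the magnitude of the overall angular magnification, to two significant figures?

43

Objective: 1/d_i = 1/f_obj - 1/d_o = 1/2 - 1/2.27 = 0.05947 cm^-1, so d_i = 16.815 cm.
m_obj = -d_i/d_o = -16.815/2.27 = -7.407.
Eyepiece angular magnification (image at near point): M_eye = 1 + D/f_e = 1 + 24/5 = 5.800.
Overall M = m_obj x M_eye = (-7.407)(5.800) = -42.96.
|M| = 42.96.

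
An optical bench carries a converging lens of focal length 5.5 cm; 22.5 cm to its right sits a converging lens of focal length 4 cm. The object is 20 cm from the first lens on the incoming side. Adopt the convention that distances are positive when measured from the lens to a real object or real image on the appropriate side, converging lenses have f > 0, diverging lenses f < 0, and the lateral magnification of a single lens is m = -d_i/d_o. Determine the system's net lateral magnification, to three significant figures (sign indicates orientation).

Lens 1: 1/d_i1 = 1/f_1 - 1/d_o1 = 1/5.5 - 1/20 = 0.13182 cm^-1, so d_i1 = 7.586 cm.
m_1 = -(7.586)/20 = -0.3793.
That image sits 14.914 cm in front of the second lens, so d_o2 = 14.914 cm.
Lens 2: 1/d_i2 = 1/f_2 - 1/d_o2 = 1/4 - 1/(14.914) = 0.18295 cm^-1, so d_i2 = 5.466 cm.
m_2 = -(5.466)/(14.914) = -0.3665.
The system's lateral magnification is m_1 m_2 = (-0.3793)(-0.3665) = 0.1390.

0.139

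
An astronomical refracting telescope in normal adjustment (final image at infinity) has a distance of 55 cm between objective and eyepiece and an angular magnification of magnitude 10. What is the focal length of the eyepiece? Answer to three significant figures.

5.00 cm

In normal adjustment the tube length equals f_obj + f_eye and |M| = f_obj/f_eye.
So f_obj = 10 f_eye and 10 f_eye + f_eye = 55 cm, giving f_eye = 55/11 = 5.000 cm and f_obj = 50.000 cm.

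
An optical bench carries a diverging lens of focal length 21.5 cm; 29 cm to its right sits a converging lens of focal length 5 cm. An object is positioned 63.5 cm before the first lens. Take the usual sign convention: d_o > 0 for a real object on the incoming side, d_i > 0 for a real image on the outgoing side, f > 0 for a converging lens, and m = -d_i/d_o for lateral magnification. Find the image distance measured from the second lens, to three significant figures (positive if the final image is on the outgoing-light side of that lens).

First lens: d_i1 = 1/(1/(-21.5) - 1/63.5) = -16.062 cm.
The intermediate image is virtual, 16.062 cm to the left of lens 1, so d_o2 = L - d_i1 = 29 - (-16.062) = 45.062 cm.
Second lens: d_i2 = 1/(1/5 - 1/(45.062)) = 5.624 cm.

5.62 cm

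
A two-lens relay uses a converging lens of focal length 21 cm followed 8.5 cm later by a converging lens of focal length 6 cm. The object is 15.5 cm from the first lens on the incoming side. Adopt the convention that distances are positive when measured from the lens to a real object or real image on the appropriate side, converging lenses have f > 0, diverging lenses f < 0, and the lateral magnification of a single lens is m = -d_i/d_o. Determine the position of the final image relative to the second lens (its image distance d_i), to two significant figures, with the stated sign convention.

6.6 cm

Applying the thin-lens equation to the first lens, 1/21 = 1/15.5 + 1/d_i1, which gives d_i1 = -59.182 cm.
With d_i1 < 0 the first image is virtual and lies on the object side; the object distance for lens 2 is d_o2 = 8.5 - (-59.182) = 67.682 cm.
Applying the thin-lens equation again with f_2 = 6 cm and d_o2 = 67.682 cm gives d_i2 = 6.584 cm.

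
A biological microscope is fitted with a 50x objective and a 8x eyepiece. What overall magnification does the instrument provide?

400

The overall magnification of a compound microscope is the product of the objective and eyepiece magnifications:
M = M_obj x M_eye = 50 x 8 = 400.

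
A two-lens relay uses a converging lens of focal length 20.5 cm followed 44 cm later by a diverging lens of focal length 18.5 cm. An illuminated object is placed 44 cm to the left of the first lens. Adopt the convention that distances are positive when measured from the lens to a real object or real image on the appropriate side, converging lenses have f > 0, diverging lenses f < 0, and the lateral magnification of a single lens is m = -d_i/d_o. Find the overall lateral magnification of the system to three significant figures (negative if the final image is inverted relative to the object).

Applying the thin-lens equation to the first lens, 1/20.5 = 1/44 + 1/d_i1, which gives d_i1 = 38.383 cm.
Its lateral magnification is m_1 = -d_i1/d_o1 = -(38.383)/44 = -0.8723.
The intermediate image is 38.383 cm to the right of lens 1, so d_o2 = L - d_i1 = 44 - 38.383 = 5.617 cm.
Applying the thin-lens equation again with f_2 = -18.5 cm and d_o2 = 5.617 cm gives d_i2 = -4.309 cm.
m_2 = -(-4.309)/(5.617) = 0.7671.
Overall magnification: m = m_1 m_2 = -0.6692.

-0.669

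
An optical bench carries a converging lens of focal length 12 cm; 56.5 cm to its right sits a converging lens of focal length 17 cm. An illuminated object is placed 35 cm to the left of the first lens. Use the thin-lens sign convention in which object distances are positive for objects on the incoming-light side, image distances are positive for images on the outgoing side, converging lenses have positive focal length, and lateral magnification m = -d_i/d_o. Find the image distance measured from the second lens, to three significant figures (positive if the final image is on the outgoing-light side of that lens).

Lens 1: 1/d_i1 = 1/f_1 - 1/d_o1 = 1/12 - 1/35 = 0.05476 cm^-1, so d_i1 = 18.261 cm.
The intermediate image is 18.261 cm to the right of lens 1, so d_o2 = L - d_i1 = 56.5 - 18.261 = 38.239 cm.
Lens 2: 1/d_i2 = 1/f_2 - 1/d_o2 = 1/17 - 1/(38.239) = 0.03267 cm^-1, so d_i2 = 30.607 cm.

30.6 cm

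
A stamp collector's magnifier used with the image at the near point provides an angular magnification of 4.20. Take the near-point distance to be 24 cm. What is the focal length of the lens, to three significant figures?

For the image at the near point, M = 1 + D/f.
f = D/(M - 1) = 24/(4.2 - 1) = 7.500 cm.

7.50 cm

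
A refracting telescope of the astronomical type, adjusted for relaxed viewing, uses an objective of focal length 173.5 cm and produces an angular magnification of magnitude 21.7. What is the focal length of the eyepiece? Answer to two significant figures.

|M| = f_obj/f_eye, so f_eye = f_obj/|M| = 173.5/21.7 = 7.995 cm.

8.0 cm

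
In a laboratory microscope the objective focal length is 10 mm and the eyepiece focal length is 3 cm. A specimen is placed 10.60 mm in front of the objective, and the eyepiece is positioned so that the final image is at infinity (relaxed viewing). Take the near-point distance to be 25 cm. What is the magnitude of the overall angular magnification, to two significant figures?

140

Convert to cm: f_obj = 10 mm = 1 cm; d_o = 10.60 mm = 1.06 cm.
Objective: 1/d_i = 1/f_obj - 1/d_o = 1/1 - 1/1.06 = 0.05660 cm^-1, so d_i = 17.667 cm.
m_obj = -d_i/d_o = -17.667/1.06 = -16.667.
Eyepiece angular magnification (image at infinity): M_eye = D/f_e = 25/3 = 8.333.
Overall M = m_obj x M_eye = (-16.667)(8.333) = -138.89.
|M| = 138.89.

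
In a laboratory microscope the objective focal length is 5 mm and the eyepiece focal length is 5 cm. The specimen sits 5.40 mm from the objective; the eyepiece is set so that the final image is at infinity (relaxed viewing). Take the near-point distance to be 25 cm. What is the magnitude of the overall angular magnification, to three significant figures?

62.5

Convert to cm: f_obj = 5 mm = 0.5 cm; d_o = 5.40 mm = 0.54 cm.
Objective: 1/d_i = 1/f_obj - 1/d_o = 1/0.5 - 1/0.54 = 0.14815 cm^-1, so d_i = 6.750 cm.
m_obj = -d_i/d_o = -6.750/0.54 = -12.500.
Eyepiece angular magnification (image at infinity): M_eye = D/f_e = 25/5 = 5.000.
Overall M = m_obj x M_eye = (-12.500)(5.000) = -62.50.
|M| = 62.50.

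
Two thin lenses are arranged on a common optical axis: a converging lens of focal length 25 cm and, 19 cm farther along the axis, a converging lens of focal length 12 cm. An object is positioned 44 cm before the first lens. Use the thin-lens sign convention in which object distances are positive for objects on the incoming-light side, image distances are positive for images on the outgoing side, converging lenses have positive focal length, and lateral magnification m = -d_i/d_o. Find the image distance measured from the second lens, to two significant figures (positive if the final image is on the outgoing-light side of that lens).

Applying the thin-lens equation to the first lens, 1/25 = 1/44 + 1/d_i1, which gives d_i1 = 57.895 cm.
Since 57.895 cm > 19 cm, the first image lies past the second lens and serves as a virtual object: d_o2 = L - d_i1 = -38.895 cm.
Applying the thin-lens equation again with f_2 = 12 cm and d_o2 = -38.895 cm gives d_i2 = 9.171 cm.

9.2 cm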